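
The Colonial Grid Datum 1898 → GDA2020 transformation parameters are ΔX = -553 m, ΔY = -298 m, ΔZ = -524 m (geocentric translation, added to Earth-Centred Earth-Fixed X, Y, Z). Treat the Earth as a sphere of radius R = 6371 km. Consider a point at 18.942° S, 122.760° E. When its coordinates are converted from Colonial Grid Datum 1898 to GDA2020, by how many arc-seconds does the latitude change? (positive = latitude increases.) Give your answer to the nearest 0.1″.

sin φ = -0.324611, cos φ = 0.945848, sin λ = 0.840945, cos λ = -0.541121.
North component: ΔN = −sin φ cos λ·ΔX − sin φ sin λ·ΔY + cos φ·ΔZ = −(-0.324611)(-0.541121)(-553) − (-0.324611)(0.840945)(-298) + (0.945848)(-524) = -479.84 m.
1° of latitude spans πR/180 = 111195 m, so Δφ = -479.84 / 111195 × 3600 = -15.535″.

Δφ = -15.5″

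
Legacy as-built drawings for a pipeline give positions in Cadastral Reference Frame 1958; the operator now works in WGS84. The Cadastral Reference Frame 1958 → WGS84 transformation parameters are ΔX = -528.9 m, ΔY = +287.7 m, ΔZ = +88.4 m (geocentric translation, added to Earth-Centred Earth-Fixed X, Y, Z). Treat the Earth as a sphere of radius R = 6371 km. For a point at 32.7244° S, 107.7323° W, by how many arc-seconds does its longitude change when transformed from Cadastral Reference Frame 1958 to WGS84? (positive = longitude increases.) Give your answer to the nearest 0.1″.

Δλ = -22.8″

sin φ = -0.540599, cos φ = 0.841281, sin λ = -0.952490, cos λ = -0.304570.
East component: ΔE = −sin λ·ΔX + cos λ·ΔY = −(-0.952490)(-528.9) + (-0.304570)(287.7) = -591.40 m.
1° of latitude spans πR/180 = 111195 m; at latitude φ, 1° of longitude spans that × cos φ = 93546.1 m, so Δλ = -591.40 / 93546.1 × 3600 = -22.759″.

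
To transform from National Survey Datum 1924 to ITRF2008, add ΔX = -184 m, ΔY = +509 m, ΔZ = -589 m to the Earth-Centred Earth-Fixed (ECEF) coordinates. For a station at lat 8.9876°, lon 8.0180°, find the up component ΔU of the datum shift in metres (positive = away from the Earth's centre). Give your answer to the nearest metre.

ΔU = -202 m

The local up (radial) axis is (cos φ cos λ, cos φ sin λ, sin φ), giving ΔU = -179.964 + 70.126 − 92.014 = -201.85 m.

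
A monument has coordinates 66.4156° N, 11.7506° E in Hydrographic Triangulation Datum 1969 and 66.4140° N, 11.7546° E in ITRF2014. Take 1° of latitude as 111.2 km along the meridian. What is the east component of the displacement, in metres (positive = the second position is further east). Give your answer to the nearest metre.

ΔE = 178 m

Δφ = 66.4140° − 66.4156° = -0.0016°; Δλ = 11.7546° − 11.7506° = +0.0040°.
ΔN = Δφ × 111200 = -177.9 m; ΔE = Δλ × 111200 × cos(66.4156°) = +0.0040 × 111200 × 0.400100 = 178.0 m.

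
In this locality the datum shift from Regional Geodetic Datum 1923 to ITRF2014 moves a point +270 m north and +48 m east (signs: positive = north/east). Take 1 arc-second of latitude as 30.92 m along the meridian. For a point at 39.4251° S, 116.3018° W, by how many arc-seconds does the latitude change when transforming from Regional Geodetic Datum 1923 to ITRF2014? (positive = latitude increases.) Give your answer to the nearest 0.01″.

Δφ = 8.73″

1″ of latitude = 30.92 m, so Δφ = 270.0 / 30.92 = 8.732″.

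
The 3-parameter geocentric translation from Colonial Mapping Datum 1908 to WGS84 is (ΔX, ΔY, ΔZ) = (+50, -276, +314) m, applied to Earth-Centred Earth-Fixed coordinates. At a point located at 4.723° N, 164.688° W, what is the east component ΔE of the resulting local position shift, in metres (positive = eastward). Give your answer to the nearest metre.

ΔE = 279 m

At φ = 4.723°, λ = -164.688°: sin φ = 0.082339, cos φ = 0.996604, sin λ = -0.264075, cos λ = -0.964502.
ΔE = −sin λ·ΔX + cos λ·ΔY = −(-0.264075)·(50) + (-0.964502)·(-276) = 279.41 m.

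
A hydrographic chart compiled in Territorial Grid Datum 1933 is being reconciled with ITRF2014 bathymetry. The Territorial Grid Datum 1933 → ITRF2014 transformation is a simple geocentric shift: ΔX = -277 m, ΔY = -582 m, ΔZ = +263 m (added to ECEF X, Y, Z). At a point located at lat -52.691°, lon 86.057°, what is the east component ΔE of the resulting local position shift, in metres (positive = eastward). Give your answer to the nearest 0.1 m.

ΔE = 236.3 m

The local east axis at (φ, λ) is (−sin λ, cos λ, 0), so ΔE = −sin(86.057°)·(-277) + cos(86.057°)·(-582) = 236.32 m.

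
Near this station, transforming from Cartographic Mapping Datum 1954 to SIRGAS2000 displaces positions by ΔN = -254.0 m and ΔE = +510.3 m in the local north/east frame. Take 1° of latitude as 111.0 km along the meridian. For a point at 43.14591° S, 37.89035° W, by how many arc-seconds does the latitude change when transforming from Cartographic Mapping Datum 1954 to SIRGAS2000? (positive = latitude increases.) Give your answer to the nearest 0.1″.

1° of latitude = 111.0 km, so Δφ = -254.0 / 111000 = -0.0022883° = -8.238″.

Δφ = -8.2″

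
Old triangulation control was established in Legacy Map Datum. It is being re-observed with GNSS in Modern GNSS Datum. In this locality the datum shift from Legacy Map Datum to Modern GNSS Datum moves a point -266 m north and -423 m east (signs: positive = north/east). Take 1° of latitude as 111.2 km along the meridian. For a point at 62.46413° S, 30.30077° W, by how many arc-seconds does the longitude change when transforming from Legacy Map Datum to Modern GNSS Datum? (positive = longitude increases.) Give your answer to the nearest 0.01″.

Δλ = -29.62″

At latitude -62.46413°, cos φ = 0.462304.
1° of longitude at this latitude = 111.2 × cos φ = 51.41 km, so Δλ = -423.0 / 51408.2 = -0.0082283° = -29.622″.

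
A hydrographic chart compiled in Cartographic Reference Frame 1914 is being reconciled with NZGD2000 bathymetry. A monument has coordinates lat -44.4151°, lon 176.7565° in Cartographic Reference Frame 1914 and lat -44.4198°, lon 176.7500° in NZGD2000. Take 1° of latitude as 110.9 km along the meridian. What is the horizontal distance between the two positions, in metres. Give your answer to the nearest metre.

733 m

Δφ = -44.4198° − -44.4151° = -0.0047°; Δλ = 176.7500° − 176.7565° = -0.0065°.
ΔN = Δφ × 110900 = -521.2 m; ΔE = Δλ × 110900 × cos(-44.4151°) = -0.0065 × 110900 × 0.714288 = -514.9 m.
Distance = √(ΔE² + ΔN²) = √((-514.9)² + (-521.2)²) = 732.7 m.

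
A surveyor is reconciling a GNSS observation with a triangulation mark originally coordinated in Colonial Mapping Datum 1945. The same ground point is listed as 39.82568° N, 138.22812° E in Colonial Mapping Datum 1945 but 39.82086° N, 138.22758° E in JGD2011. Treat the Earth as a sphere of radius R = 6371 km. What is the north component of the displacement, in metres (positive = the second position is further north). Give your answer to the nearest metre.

Δφ = 39.82086° − 39.82568° = -0.00482°; Δλ = 138.22758° − 138.22812° = -0.00054°.
1° along a meridian = πR/180 = 111195 m.
ΔN = Δφ × 111195 = -536.0 m; ΔE = Δλ × 111195 × cos(39.82568°) = -0.00054 × 111195 × 0.767997 = -46.1 m.

ΔN = -536 m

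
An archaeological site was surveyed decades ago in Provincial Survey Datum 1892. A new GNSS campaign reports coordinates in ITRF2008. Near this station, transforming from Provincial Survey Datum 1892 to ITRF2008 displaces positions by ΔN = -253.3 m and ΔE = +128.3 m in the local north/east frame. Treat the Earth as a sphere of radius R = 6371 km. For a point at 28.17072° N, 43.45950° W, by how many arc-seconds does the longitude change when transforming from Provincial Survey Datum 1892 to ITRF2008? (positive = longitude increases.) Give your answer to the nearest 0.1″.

Δλ = 4.7″

At latitude 28.17072°, cos φ = 0.881545.
One radian of longitude at latitude φ spans R cos φ, so Δλ = ΔE / (R cos φ) = 128.3 / (6371000 × 0.881545) = 2.2844e-05 rad = 4.712″.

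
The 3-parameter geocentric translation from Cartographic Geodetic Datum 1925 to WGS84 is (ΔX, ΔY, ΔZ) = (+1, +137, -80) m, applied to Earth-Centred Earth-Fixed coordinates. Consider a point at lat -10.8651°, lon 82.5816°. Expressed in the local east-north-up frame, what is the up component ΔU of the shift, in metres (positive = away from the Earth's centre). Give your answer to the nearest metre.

ΔU = 149 m

At φ = -10.8651°, λ = 82.5816°: sin φ = -0.188497, cos φ = 0.982074, sin λ = 0.991630, cos λ = 0.129114.
ΔU = cos φ cos λ·ΔX + cos φ sin λ·ΔY + sin φ·ΔZ = (0.982074)(0.129114)(1) + (0.982074)(0.991630)(137) + (-0.188497)(-80) = 148.62 m.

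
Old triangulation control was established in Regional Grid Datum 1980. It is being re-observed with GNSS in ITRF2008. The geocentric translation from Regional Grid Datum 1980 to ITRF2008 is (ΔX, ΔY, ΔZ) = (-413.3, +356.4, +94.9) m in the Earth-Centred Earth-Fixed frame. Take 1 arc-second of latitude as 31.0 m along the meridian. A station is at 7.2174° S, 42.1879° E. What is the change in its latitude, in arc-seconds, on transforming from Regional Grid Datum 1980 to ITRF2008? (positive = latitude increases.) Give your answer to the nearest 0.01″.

Δφ = 2.77″

sin φ = -0.125635, cos φ = 0.992077, sin λ = 0.671564, cos λ = 0.740946.
North component: ΔN = −sin φ cos λ·ΔX − sin φ sin λ·ΔY + cos φ·ΔZ = −(-0.125635)(0.740946)(-413.3) − (-0.125635)(0.671564)(356.4) + (0.992077)(94.9) = 85.74 m.
1° of latitude spans 3600 × 31.00 = 111600 m, so Δφ = 85.74 / 111600 × 3600 = 2.766″.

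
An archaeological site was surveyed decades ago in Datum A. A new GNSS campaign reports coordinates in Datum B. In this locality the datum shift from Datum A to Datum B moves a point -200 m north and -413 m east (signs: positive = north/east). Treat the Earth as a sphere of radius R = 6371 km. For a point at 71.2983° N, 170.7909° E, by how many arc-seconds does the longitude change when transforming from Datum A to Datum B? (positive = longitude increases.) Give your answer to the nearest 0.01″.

At latitude 71.2983°, cos φ = 0.320641.
One radian of longitude at latitude φ spans R cos φ, so Δλ = ΔE / (R cos φ) = -413.0 / (6371000 × 0.320641) = -2.0217e-04 rad = -41.701″.

Δλ = -41.70″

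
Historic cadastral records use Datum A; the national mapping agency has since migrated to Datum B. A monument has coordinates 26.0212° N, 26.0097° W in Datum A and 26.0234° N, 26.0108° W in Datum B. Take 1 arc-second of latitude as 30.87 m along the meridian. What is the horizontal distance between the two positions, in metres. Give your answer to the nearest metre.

268 m

Δφ = 26.0234° − 26.0212° = +0.0022°; Δλ = -26.0108° − -26.0097° = -0.0011°.
1° of latitude = 3600 × 30.87 = 111132 m.
ΔN = Δφ × 111132 = 244.5 m; ΔE = Δλ × 111132 × cos(26.0212°) = -0.0011 × 111132 × 0.898632 = -109.9 m.
Distance = √(ΔE² + ΔN²) = √((-109.9)² + 244.5²) = 268.0 m.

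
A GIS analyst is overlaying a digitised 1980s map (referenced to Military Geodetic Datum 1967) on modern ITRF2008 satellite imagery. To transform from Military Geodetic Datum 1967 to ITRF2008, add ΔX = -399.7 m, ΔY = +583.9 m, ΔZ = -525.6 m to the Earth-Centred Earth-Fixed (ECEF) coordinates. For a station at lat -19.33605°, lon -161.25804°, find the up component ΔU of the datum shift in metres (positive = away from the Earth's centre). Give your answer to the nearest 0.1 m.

The local up (radial) axis is (cos φ cos λ, cos φ sin λ, sin φ), giving ΔU = 357.156 − 177.028 + 174.030 = 354.16 m.

ΔU = 354.2 m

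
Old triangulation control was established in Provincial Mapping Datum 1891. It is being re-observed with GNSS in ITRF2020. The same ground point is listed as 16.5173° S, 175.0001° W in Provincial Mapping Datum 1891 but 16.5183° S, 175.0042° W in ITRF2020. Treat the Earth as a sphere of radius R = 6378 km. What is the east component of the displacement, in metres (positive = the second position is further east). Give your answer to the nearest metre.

Δφ = -16.5183° − -16.5173° = -0.0010°; Δλ = -175.0042° − -175.0001° = -0.0041°.
1° along a meridian = πR/180 = 111317 m.
ΔN = Δφ × 111317 = -111.3 m; ΔE = Δλ × 111317 × cos(-16.5173°) = -0.0041 × 111317 × 0.958734 = -437.6 m.

ΔE = -438 m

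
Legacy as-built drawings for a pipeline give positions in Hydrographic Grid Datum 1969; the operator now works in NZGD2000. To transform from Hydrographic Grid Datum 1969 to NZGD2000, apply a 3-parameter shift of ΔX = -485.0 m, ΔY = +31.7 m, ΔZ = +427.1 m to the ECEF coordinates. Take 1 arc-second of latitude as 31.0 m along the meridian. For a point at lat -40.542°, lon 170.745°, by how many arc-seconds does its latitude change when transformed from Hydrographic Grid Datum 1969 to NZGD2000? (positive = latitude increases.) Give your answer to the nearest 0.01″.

Δφ = 20.61″

sin φ = -0.650005, cos φ = 0.759930, sin λ = 0.160829, cos λ = -0.986982.
North component: ΔN = −sin φ cos λ·ΔX − sin φ sin λ·ΔY + cos φ·ΔZ = −(-0.650005)(-0.986982)(-485.0) − (-0.650005)(0.160829)(31.7) + (0.759930)(427.1) = 639.03 m.
1° of latitude spans 3600 × 31.00 = 111600 m, so Δφ = 639.03 / 111600 × 3600 = 20.614″.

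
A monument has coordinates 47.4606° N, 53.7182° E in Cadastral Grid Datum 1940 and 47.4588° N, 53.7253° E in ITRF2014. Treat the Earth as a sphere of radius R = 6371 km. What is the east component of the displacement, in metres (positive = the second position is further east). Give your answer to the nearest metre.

Δφ = 47.4588° − 47.4606° = -0.0018°; Δλ = 53.7253° − 53.7182° = +0.0071°.
1° along a meridian = πR/180 = 111195 m.
ΔN = Δφ × 111195 = -200.2 m; ΔE = Δλ × 111195 × cos(47.4606°) = +0.0071 × 111195 × 0.676097 = 533.8 m.

ΔE = 534 m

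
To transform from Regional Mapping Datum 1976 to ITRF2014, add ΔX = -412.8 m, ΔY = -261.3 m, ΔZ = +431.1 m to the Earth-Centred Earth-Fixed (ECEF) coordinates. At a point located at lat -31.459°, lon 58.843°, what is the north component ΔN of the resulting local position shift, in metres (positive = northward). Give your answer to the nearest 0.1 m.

At φ = -31.459°, λ = 58.843°: sin φ = -0.521888, cos φ = 0.853014, sin λ = 0.855753, cos λ = 0.517385.
ΔN = −sin φ cos λ·ΔX − sin φ sin λ·ΔY + cos φ·ΔZ = −(-0.521888)(0.517385)(-412.8) − (-0.521888)(0.855753)(-261.3) + (0.853014)(431.1) = 139.57 m.

ΔN = 139.6 m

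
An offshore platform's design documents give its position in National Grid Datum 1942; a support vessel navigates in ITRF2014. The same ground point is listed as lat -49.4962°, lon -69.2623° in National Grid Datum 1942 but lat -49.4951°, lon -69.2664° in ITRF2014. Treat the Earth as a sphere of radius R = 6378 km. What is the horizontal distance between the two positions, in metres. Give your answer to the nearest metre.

Δφ = -49.4951° − -49.4962° = +0.0011°; Δλ = -69.2664° − -69.2623° = -0.0041°.
1° along a meridian = πR/180 = 111317 m.
ΔN = Δφ × 111317 = 122.4 m; ΔE = Δλ × 111317 × cos(-49.4962°) = -0.0041 × 111317 × 0.649498 = -296.4 m.
Distance = √(ΔE² + ΔN²) = √((-296.4)² + 122.4²) = 320.7 m.

321 m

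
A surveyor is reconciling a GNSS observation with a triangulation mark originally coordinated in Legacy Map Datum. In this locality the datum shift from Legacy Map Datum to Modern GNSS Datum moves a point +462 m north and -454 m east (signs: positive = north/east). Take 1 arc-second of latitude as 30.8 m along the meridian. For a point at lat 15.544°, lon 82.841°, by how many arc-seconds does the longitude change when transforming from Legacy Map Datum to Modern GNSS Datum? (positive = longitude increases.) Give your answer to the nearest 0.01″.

Δλ = -15.30″

At latitude 15.544°, cos φ = 0.963425.
1″ of longitude at this latitude = 30.80 × cos φ = 29.6735 m, so Δλ = -454.0 / 29.6735 = -15.300″.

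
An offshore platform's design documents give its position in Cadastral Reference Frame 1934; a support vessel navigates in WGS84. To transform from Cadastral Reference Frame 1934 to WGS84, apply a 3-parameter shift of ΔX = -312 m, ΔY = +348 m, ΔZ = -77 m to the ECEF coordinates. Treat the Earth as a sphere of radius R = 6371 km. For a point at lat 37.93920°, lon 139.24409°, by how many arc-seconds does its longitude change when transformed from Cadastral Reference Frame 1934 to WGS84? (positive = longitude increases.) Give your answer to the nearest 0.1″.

Δλ = -2.5″

sin φ = 0.614825, cos φ = 0.788664, sin λ = 0.652838, cos λ = -0.757498.
East component: ΔE = −sin λ·ΔX + cos λ·ΔY = −(0.652838)(-312) + (-0.757498)(348) = -59.92 m.
1° of latitude spans πR/180 = 111195 m; at latitude φ, 1° of longitude spans that × cos φ = 87695.4 m, so Δλ = -59.92 / 87695.4 × 3600 = -2.460″.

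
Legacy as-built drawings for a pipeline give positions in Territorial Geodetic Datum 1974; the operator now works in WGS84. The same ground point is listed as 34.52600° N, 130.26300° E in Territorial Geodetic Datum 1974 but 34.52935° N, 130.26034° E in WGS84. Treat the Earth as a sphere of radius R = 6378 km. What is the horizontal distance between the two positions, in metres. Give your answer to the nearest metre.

446 m

Δφ = 34.52935° − 34.52600° = +0.00335°; Δλ = 130.26034° − 130.26300° = -0.00266°.
1° along a meridian = πR/180 = 111317 m.
ΔN = Δφ × 111317 = 372.9 m; ΔE = Δλ × 111317 × cos(34.52600°) = -0.00266 × 111317 × 0.823869 = -244.0 m.
Distance = √(ΔE² + ΔN²) = √((-244.0)² + 372.9²) = 445.6 m.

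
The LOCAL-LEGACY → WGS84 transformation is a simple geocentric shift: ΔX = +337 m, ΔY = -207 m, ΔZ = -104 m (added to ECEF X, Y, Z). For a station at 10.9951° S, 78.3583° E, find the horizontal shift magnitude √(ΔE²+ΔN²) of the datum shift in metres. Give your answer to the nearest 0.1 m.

The local east axis at (φ, λ) is (−sin λ, cos λ, 0), so ΔE = −sin(78.3583°)·337 + cos(78.3583°)·(-207) = -371.84 m.
The local north axis is (−sin φ cos λ, −sin φ sin λ, cos φ), giving ΔN = 12.970 − 38.668 − 102.091 = -127.79 m.
Horizontal magnitude = √(ΔE² + ΔN²) = √((-371.84)² + (-127.79)²) = 393.18 m.

393.2 m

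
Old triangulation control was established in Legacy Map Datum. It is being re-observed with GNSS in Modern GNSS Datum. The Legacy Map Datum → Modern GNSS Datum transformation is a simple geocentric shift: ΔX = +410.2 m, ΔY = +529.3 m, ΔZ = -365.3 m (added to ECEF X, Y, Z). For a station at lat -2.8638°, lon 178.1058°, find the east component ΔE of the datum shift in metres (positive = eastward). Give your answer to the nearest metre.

The local east axis at (φ, λ) is (−sin λ, cos λ, 0), so ΔE = −sin(178.1058°)·410.2 + cos(178.1058°)·529.3 = -542.57 m.

ΔE = -543 m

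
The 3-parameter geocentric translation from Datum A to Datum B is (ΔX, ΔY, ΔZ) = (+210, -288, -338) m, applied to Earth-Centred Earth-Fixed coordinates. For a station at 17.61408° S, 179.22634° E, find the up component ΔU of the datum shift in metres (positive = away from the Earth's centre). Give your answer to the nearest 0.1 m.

ΔU = -101.6 m

At φ = -17.61408°, λ = 179.22634°: sin φ = -0.302604, cos φ = 0.953116, sin λ = 0.013503, cos λ = -0.999909.
ΔU = cos φ cos λ·ΔX + cos φ sin λ·ΔY + sin φ·ΔZ = (0.953116)(-0.999909)(210) + (0.953116)(0.013503)(-288) + (-0.302604)(-338) = -101.56 m.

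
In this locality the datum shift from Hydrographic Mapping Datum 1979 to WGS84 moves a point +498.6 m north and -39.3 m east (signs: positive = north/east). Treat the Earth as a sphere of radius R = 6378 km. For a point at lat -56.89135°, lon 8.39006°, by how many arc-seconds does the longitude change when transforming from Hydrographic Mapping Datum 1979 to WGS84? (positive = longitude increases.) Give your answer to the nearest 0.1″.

Δλ = -2.3″

At latitude -56.89135°, cos φ = 0.546228.
One radian of longitude at latitude φ spans R cos φ, so Δλ = ΔE / (R cos φ) = -39.3 / (6378000 × 0.546228) = -1.1281e-05 rad = -2.327″.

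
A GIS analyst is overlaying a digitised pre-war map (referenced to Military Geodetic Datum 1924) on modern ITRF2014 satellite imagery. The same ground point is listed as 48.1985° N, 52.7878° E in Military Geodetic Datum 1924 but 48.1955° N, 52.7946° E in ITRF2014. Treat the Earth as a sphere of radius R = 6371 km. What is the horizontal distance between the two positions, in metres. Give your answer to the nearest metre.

604 m

Δφ = 48.1955° − 48.1985° = -0.0030°; Δλ = 52.7946° − 52.7878° = +0.0068°.
1° along a meridian = πR/180 = 111195 m.
ΔN = Δφ × 111195 = -333.6 m; ΔE = Δλ × 111195 × cos(48.1985°) = +0.0068 × 111195 × 0.666552 = 504.0 m.
Distance = √(ΔE² + ΔN²) = √(504.0² + (-333.6)²) = 604.4 m.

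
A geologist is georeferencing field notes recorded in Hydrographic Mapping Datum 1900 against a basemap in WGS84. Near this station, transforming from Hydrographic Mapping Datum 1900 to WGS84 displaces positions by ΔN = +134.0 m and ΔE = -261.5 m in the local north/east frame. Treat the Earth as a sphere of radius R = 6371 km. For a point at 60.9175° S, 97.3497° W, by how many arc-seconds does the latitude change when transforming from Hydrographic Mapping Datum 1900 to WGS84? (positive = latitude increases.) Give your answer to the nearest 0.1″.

On a sphere of radius R, 1 rad of latitude = R, so Δφ = ΔN / R = 134.0 / 6371000 = 2.1033e-05 rad = 4.338″.

Δφ = 4.3″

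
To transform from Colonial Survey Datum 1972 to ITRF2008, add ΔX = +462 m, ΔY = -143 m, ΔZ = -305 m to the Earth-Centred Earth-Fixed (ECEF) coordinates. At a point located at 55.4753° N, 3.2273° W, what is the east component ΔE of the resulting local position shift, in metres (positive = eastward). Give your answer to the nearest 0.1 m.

At φ = 55.4753°, λ = -3.2273°: sin φ = 0.823882, cos φ = 0.566761, sin λ = -0.056297, cos λ = 0.998414.
ΔE = −sin λ·ΔX + cos λ·ΔY = −(-0.056297)·(462) + (0.998414)·(-143) = -116.76 m.

ΔE = -116.8 m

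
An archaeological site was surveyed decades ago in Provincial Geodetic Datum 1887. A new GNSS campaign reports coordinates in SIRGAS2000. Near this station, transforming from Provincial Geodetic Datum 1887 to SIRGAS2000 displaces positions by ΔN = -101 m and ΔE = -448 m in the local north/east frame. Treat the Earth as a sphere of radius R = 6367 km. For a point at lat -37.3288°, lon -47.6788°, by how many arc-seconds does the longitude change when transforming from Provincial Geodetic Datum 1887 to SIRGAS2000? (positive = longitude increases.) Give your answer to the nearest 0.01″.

Δλ = -18.25″

At latitude -37.3288°, cos φ = 0.795169.
One radian of longitude at latitude φ spans R cos φ, so Δλ = ΔE / (R cos φ) = -448.0 / (6367000 × 0.795169) = -8.8488e-05 rad = -18.252″.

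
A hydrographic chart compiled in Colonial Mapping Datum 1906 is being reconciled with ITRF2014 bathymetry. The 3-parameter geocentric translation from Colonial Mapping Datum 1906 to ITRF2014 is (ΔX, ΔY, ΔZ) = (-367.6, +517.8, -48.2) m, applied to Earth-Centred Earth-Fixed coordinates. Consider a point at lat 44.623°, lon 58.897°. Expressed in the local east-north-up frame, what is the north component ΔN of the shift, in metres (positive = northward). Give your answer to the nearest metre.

At φ = 44.623°, λ = 58.897°: sin φ = 0.702439, cos φ = 0.711744, sin λ = 0.856240, cos λ = 0.516578.
ΔN = −sin φ cos λ·ΔX − sin φ sin λ·ΔY + cos φ·ΔZ = −(0.702439)(0.516578)(-367.6) − (0.702439)(0.856240)(517.8) + (0.711744)(-48.2) = -212.35 m.

ΔN = -212 m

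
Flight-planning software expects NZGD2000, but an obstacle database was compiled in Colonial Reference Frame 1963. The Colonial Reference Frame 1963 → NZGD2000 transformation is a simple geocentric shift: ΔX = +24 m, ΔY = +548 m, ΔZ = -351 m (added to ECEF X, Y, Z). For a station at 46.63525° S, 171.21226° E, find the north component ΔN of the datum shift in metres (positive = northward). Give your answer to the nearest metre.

ΔN = -197 m

At φ = -46.63525°, λ = 171.21226°: sin φ = -0.726997, cos φ = 0.686640, sin λ = 0.152774, cos λ = -0.988261.
ΔN = −sin φ cos λ·ΔX − sin φ sin λ·ΔY + cos φ·ΔZ = −(-0.726997)(-0.988261)(24) − (-0.726997)(0.152774)(548) + (0.686640)(-351) = -197.39 m.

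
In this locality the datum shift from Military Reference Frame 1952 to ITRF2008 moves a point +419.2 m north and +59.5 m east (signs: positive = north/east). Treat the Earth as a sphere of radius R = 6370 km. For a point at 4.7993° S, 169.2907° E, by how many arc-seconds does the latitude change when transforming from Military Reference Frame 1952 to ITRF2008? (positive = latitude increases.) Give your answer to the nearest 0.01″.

Δφ = 13.57″

On a sphere of radius R, 1 rad of latitude = R, so Δφ = ΔN / R = 419.2 / 6370000 = 6.5808e-05 rad = 13.574″.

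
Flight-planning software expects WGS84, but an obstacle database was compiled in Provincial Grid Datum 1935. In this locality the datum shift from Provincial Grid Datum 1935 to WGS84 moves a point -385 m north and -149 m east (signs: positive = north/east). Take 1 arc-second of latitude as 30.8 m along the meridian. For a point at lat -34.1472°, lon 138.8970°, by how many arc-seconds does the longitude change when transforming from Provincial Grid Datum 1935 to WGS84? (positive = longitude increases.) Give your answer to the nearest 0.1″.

At latitude -34.1472°, cos φ = 0.827598.
1″ of longitude at this latitude = 30.80 × cos φ = 25.4900 m, so Δλ = -149.0 / 25.4900 = -5.845″.

Δλ = -5.8″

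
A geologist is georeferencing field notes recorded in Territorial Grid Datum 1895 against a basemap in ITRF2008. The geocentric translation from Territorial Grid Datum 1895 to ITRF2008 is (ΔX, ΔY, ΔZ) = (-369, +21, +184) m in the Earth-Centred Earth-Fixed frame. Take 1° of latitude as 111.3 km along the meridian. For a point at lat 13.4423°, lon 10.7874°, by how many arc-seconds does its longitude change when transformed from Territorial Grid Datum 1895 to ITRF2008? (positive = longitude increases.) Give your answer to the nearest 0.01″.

sin φ = 0.232466, cos φ = 0.972605, sin λ = 0.187165, cos λ = 0.982328.
East component: ΔE = −sin λ·ΔX + cos λ·ΔY = −(0.187165)(-369) + (0.982328)(21) = 89.69 m.
1° of latitude spans 111300 m; at latitude φ, 1° of longitude spans that × cos φ = 108250.9 m, so Δλ = 89.69 / 108250.9 × 3600 = 2.983″.

Δλ = 2.98″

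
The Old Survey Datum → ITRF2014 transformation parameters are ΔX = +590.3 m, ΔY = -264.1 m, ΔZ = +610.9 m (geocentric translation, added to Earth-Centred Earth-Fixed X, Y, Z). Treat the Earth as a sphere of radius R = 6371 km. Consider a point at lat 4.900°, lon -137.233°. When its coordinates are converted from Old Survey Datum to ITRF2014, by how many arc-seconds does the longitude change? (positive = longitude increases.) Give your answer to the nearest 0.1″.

Δλ = 19.3″

sin φ = 0.085417, cos φ = 0.996345, sin λ = -0.679019, cos λ = -0.734121.
East component: ΔE = −sin λ·ΔX + cos λ·ΔY = −(-0.679019)(590.3) + (-0.734121)(-264.1) = 594.71 m.
1° of latitude spans πR/180 = 111195 m; at latitude φ, 1° of longitude spans that × cos φ = 110788.5 m, so Δλ = 594.71 / 110788.5 × 3600 = 19.325″.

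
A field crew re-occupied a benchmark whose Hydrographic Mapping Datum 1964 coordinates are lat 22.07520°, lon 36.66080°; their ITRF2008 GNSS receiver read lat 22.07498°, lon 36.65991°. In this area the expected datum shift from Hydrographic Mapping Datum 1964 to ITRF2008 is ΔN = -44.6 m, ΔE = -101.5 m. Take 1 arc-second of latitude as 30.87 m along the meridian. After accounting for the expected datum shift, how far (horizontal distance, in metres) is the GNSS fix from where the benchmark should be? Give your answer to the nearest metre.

Observed coordinate differences: Δφ = -0.00022°, Δλ = -0.00089°.
Converting to metres (1° lat = 111132 m, cos φ = 0.926691): observed ΔN = -24.4 m, observed ΔE = -91.7 m.
Subtracting the expected shift leaves a residual of -24.4 − (-44.6) = 20.2 m north and -91.7 − (-101.5) = 9.8 m east.
Residual distance = √(20.2² + 9.8²) = 22.4 m.

22 m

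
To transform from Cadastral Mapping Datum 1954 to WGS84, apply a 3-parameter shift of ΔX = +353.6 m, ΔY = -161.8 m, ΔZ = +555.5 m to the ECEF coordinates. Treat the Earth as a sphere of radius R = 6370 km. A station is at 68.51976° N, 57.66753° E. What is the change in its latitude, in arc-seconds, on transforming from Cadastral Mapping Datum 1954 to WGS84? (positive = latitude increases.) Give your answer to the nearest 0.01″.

Δφ = 5.01″

sin φ = 0.930544, cos φ = 0.366180, sin λ = 0.844959, cos λ = 0.534831.
North component: ΔN = −sin φ cos λ·ΔX − sin φ sin λ·ΔY + cos φ·ΔZ = −(0.930544)(0.534831)(353.6) − (0.930544)(0.844959)(-161.8) + (0.366180)(555.5) = 154.65 m.
1° of latitude spans πR/180 = 111177 m, so Δφ = 154.65 / 111177 × 3600 = 5.008″.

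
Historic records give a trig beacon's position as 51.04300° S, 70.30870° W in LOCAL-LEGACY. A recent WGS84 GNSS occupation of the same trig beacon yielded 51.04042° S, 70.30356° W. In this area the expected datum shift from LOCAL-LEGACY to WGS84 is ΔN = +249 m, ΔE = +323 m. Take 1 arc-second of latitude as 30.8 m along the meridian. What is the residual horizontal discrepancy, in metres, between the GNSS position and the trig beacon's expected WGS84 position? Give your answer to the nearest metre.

Observed coordinate differences: Δφ = +0.00258°, Δλ = +0.00514°.
Converting to metres (1° lat = 110880 m, cos φ = 0.628737): observed ΔN = 286.1 m, observed ΔE = 358.3 m.
Subtracting the expected shift leaves a residual of 286.1 − (249) = 37.1 m north and 358.3 − (323) = 35.3 m east.
Residual distance = √(37.1² + 35.3²) = 51.2 m.

51 m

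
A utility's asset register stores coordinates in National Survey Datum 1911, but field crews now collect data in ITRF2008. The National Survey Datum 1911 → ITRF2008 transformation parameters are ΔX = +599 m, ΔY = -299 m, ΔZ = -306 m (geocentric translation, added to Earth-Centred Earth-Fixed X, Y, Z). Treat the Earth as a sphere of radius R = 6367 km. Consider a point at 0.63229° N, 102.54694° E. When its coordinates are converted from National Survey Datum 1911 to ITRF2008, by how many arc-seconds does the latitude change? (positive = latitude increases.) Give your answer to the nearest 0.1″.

sin φ = 0.011035, cos φ = 0.999939, sin λ = 0.976118, cos λ = -0.217239.
North component: ΔN = −sin φ cos λ·ΔX − sin φ sin λ·ΔY + cos φ·ΔZ = −(0.011035)(-0.217239)(599) − (0.011035)(0.976118)(-299) + (0.999939)(-306) = -301.32 m.
1° of latitude spans πR/180 = 111125 m, so Δφ = -301.32 / 111125 × 3600 = -9.762″.

Δφ = -9.8″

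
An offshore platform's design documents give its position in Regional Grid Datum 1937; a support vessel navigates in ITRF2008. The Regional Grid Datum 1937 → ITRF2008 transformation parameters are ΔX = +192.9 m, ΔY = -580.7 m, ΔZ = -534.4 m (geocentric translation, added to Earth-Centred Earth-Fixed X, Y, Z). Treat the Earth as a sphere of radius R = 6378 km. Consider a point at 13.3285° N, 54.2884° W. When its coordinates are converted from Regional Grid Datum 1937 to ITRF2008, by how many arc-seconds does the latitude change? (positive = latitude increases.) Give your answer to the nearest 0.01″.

sin φ = 0.230534, cos φ = 0.973064, sin λ = -0.811965, cos λ = 0.583706.
North component: ΔN = −sin φ cos λ·ΔX − sin φ sin λ·ΔY + cos φ·ΔZ = −(0.230534)(0.583706)(192.9) − (0.230534)(-0.811965)(-580.7) + (0.973064)(-534.4) = -654.66 m.
1° of latitude spans πR/180 = 111317 m, so Δφ = -654.66 / 111317 × 3600 = -21.172″.

Δφ = -21.17″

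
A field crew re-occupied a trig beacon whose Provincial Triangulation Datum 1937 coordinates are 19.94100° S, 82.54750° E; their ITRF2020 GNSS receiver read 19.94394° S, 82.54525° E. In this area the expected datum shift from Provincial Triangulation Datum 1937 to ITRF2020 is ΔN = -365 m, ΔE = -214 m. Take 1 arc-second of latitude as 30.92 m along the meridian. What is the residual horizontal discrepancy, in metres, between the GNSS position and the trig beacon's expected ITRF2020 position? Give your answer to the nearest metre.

43 m

Observed coordinate differences: Δφ = -0.00294°, Δλ = -0.00225°.
Converting to metres (1° lat = 111312 m, cos φ = 0.940044): observed ΔN = -327.3 m, observed ΔE = -235.4 m.
Subtracting the expected shift leaves a residual of -327.3 − (-365) = 37.7 m north and -235.4 − (-214) = -21.4 m east.
Residual distance = √(37.7² + (-21.4)²) = 43.4 m.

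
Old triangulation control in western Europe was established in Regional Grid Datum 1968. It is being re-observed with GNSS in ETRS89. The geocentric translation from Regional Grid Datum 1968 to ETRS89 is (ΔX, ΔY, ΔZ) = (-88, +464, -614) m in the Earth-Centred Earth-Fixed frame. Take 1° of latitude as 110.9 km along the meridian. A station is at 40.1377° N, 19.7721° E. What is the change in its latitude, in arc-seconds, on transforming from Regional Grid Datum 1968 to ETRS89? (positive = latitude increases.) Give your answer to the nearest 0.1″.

Δφ = -16.8″

sin φ = 0.644627, cos φ = 0.764497, sin λ = 0.338280, cos λ = 0.941046.
North component: ΔN = −sin φ cos λ·ΔX − sin φ sin λ·ΔY + cos φ·ΔZ = −(0.644627)(0.941046)(-88) − (0.644627)(0.338280)(464) + (0.764497)(-614) = -517.20 m.
1° of latitude spans 110900 m, so Δφ = -517.20 / 110900 × 3600 = -16.789″.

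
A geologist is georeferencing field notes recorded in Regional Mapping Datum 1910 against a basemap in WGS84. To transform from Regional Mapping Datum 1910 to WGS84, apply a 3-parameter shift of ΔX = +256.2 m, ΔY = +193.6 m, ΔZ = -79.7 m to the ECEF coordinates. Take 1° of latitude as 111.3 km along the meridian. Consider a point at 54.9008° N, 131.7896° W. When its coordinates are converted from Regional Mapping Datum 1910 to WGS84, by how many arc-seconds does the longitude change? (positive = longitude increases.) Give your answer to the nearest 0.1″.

Δλ = 3.5″

sin φ = 0.818158, cos φ = 0.574994, sin λ = -0.745597, cos λ = -0.666397.
East component: ΔE = −sin λ·ΔX + cos λ·ΔY = −(-0.745597)(256.2) + (-0.666397)(193.6) = 62.01 m.
1° of latitude spans 111300 m; at latitude φ, 1° of longitude spans that × cos φ = 63996.8 m, so Δλ = 62.01 / 63996.8 × 3600 = 3.488″.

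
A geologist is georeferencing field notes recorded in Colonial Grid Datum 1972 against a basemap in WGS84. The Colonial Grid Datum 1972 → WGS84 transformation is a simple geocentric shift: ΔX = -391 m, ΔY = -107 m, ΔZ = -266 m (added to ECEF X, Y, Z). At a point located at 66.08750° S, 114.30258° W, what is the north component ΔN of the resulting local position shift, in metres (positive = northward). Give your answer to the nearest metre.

ΔN = 128 m

At φ = -66.08750°, λ = -114.30258°: sin φ = -0.914166, cos φ = 0.405341, sin λ = -0.911385, cos λ = -0.411555.
ΔN = −sin φ cos λ·ΔX − sin φ sin λ·ΔY + cos φ·ΔZ = −(-0.914166)(-0.411555)(-391) − (-0.914166)(-0.911385)(-107) + (0.405341)(-266) = 128.43 m.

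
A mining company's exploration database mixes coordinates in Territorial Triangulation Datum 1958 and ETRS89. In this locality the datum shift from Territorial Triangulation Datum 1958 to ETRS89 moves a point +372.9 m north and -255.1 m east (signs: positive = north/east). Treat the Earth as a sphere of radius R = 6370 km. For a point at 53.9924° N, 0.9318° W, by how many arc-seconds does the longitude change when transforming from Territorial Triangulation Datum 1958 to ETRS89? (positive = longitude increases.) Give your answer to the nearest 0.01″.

Δλ = -14.05″

At latitude 53.9924°, cos φ = 0.587893.
One radian of longitude at latitude φ spans R cos φ, so Δλ = ΔE / (R cos φ) = -255.1 / (6370000 × 0.587893) = -6.8120e-05 rad = -14.051″.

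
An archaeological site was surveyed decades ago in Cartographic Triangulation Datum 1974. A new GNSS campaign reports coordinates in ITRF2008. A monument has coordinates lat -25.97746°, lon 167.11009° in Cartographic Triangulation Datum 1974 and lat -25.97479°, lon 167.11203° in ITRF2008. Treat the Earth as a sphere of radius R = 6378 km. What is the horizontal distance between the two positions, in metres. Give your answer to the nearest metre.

Δφ = -25.97479° − -25.97746° = +0.00267°; Δλ = 167.11203° − 167.11009° = +0.00194°.
1° along a meridian = πR/180 = 111317 m.
ΔN = Δφ × 111317 = 297.2 m; ΔE = Δλ × 111317 × cos(-25.97746°) = +0.00194 × 111317 × 0.898966 = 194.1 m.
Distance = √(ΔE² + ΔN²) = √(194.1² + 297.2²) = 355.0 m.

355 m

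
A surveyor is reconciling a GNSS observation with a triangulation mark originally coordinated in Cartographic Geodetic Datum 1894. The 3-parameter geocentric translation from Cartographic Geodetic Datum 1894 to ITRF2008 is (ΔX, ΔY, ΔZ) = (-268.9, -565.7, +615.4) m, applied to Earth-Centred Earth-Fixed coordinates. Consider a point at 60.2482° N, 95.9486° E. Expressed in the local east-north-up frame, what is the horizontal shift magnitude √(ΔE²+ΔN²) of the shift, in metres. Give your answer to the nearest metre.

The local east axis at (φ, λ) is (−sin λ, cos λ, 0), so ΔE = −sin(95.9486°)·(-268.9) + cos(95.9486°)·(-565.7) = 326.08 m.
The local north axis is (−sin φ cos λ, −sin φ sin λ, cos φ), giving ΔN = -24.194 + 488.487 + 305.388 = 769.68 m.
Horizontal magnitude = √(ΔE² + ΔN²) = √(326.08² + 769.68²) = 835.90 m.

836 m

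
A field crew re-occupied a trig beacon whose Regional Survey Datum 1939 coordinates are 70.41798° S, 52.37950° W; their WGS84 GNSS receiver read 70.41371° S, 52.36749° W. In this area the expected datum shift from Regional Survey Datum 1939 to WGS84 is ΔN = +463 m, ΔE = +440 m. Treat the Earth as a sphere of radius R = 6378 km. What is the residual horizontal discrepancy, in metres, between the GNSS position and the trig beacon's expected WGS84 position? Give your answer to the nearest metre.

15 m

Observed coordinate differences: Δφ = +0.00427°, Δλ = +0.01201°.
Converting to metres (1° lat = 111317 m, cos φ = 0.335156): observed ΔN = 475.3 m, observed ΔE = 448.1 m.
Subtracting the expected shift leaves a residual of 475.3 − (463) = 12.3 m north and 448.1 − (440) = 8.1 m east.
Residual distance = √(12.3² + 8.1²) = 14.7 m.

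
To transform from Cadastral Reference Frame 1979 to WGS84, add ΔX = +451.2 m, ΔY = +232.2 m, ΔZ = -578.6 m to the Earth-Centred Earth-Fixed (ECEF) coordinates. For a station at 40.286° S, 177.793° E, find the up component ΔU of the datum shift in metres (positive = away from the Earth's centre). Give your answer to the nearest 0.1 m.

ΔU = 37.0 m

The local up (radial) axis is (cos φ cos λ, cos φ sin λ, sin φ), giving ΔU = -343.932 + 6.821 + 374.125 = 37.01 m.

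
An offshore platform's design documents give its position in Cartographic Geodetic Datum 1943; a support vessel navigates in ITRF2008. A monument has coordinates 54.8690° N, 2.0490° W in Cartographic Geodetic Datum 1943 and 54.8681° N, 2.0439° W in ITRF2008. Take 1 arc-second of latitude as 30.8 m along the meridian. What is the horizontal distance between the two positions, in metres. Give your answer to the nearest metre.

340 m

Δφ = 54.8681° − 54.8690° = -0.0009°; Δλ = -2.0439° − -2.0490° = +0.0051°.
1° of latitude = 3600 × 30.80 = 110880 m.
ΔN = Δφ × 110880 = -99.8 m; ΔE = Δλ × 110880 × cos(54.8690°) = +0.0051 × 110880 × 0.575448 = 325.4 m.
Distance = √(ΔE² + ΔN²) = √(325.4² + (-99.8)²) = 340.4 m.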